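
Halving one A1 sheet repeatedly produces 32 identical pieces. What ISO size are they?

32 = 2^5, so 5 halving steps.
A1 → A2 → … → A6 after 5 steps.

A6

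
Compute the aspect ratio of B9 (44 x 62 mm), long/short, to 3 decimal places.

62 / 44 = 1.409
ISO 216 targets √2 ≈ 1.414; the -0.005 deviation is from mm rounding.

1.409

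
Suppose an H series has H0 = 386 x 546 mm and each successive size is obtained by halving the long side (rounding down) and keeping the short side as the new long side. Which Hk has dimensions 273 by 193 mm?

H0: 386 × 546 mm
H1: 273 × 386 mm
H2: 193 × 273 mm
H3: 136 × 193 mm
→ matches H2.

H2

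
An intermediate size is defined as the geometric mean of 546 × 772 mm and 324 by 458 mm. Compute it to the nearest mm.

Short side: √(546 · 324) = √176904 ≈ 420.6 → 421 mm
Long side: √(772 · 458) = √353576 ≈ 594.6 → 595 mm

421 × 595 mm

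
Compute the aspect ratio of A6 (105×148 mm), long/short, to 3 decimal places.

1.410

148 / 105 = 1.410
ISO 216 targets √2 ≈ 1.414; the -0.005 deviation is from mm rounding.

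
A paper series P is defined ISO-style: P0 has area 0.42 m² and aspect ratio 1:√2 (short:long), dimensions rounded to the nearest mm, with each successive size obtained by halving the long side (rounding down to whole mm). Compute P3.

192 × 272 mm

Let P0's short side be w mm. w · w√2 = 0.42 m² = 420,000 mm², so w ≈ 545.0 mm and w√2 ≈ 770.7 mm → P0 = 545 × 771 mm.
P1: ⌊771/2⌋ × 545 = 385 × 545 mm
P2: ⌊545/2⌋ × 385 = 272 × 385 mm
P3: ⌊385/2⌋ × 272 = 192 × 272 mm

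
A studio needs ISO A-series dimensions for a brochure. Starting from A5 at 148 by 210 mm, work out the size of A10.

26 × 37 mm

A6: ⌊210/2⌋ × 148 = 105 × 148 mm
A7: ⌊148/2⌋ × 105 = 74 × 105 mm
A8: ⌊105/2⌋ × 74 = 52 × 74 mm
A9: ⌊74/2⌋ × 52 = 37 × 52 mm
A10: ⌊52/2⌋ × 37 = 26 × 37 mm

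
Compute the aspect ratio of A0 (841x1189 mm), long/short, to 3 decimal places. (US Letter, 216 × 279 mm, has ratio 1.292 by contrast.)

1.414

1189 / 841 = 1.414
Matches √2 ≈ 1.414 — the ISO 216 defining ratio.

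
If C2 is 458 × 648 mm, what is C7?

81 × 114 mm

C3: ⌊648/2⌋ × 458 = 324 × 458 mm
C4: ⌊458/2⌋ × 324 = 229 × 324 mm
C5: ⌊324/2⌋ × 229 = 162 × 229 mm
C6: ⌊229/2⌋ × 162 = 114 × 162 mm
C7: ⌊162/2⌋ × 114 = 81 × 114 mm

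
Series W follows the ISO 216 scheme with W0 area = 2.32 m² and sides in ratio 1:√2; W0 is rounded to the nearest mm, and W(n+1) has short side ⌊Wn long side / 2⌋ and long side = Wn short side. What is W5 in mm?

Let W0's short side be w mm. w · w√2 = 2.32 m² = 2,320,000 mm², so w ≈ 1280.8 mm and w√2 ≈ 1811.3 mm → W0 = 1281 × 1811 mm.
W1: ⌊1811/2⌋ × 1281 = 905 × 1281 mm
W2: ⌊1281/2⌋ × 905 = 640 × 905 mm
W3: ⌊905/2⌋ × 640 = 452 × 640 mm
W4: ⌊640/2⌋ × 452 = 320 × 452 mm
W5: ⌊452/2⌋ × 320 = 226 × 320 mm

226 × 320 mm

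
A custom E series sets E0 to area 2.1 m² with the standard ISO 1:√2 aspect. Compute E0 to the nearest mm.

1219 × 1723 mm

Let the short side be w mm. Then w · w√2 = 2.1 m² = 2,100,000 mm².
w² = 2,100,000/√2, so w ≈ 1218.6 mm; long side = w√2 ≈ 1723.3 mm.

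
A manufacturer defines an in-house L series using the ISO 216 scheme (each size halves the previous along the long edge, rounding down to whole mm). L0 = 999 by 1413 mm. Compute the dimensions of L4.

249 × 353 mm

L1: ⌊1413/2⌋ × 999 = 706 × 999 mm
L2: ⌊999/2⌋ × 706 = 499 × 706 mm
L3: ⌊706/2⌋ × 499 = 353 × 499 mm
L4: ⌊499/2⌋ × 353 = 249 × 353 mm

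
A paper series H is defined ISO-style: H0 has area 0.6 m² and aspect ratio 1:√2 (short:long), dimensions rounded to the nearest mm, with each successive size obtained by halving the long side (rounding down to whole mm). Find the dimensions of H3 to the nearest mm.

230 × 325 mm

Let H0's short side be w mm. w · w√2 = 0.6 m² = 600,000 mm², so w ≈ 651.4 mm and w√2 ≈ 921.2 mm → H0 = 651 × 921 mm.
H1: ⌊921/2⌋ × 651 = 460 × 651 mm
H2: ⌊651/2⌋ × 460 = 325 × 460 mm
H3: ⌊460/2⌋ × 325 = 230 × 325 mm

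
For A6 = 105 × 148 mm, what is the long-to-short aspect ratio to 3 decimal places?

1.410

148 / 105 = 1.410
ISO 216 targets √2 ≈ 1.414; the -0.005 deviation is from mm rounding.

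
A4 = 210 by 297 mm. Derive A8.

A5: ⌊297/2⌋ × 210 = 148 × 210 mm
A6: ⌊210/2⌋ × 148 = 105 × 148 mm
A7: ⌊148/2⌋ × 105 = 74 × 105 mm
A8: ⌊105/2⌋ × 74 = 52 × 74 mm

52 × 74 mm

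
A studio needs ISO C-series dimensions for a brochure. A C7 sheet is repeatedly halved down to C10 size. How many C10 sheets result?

Each ISO step halves the sheet: 1 × C7 → 2 × C8 → 4 × C9 → 8 × C10
From C7 to C10 is 3 halving steps: 2^3 = 8.

8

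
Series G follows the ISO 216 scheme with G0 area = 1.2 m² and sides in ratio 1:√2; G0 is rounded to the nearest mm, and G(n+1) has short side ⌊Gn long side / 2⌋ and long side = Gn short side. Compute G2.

Let G0's short side be w mm. w · w√2 = 1.2 m² = 1,200,000 mm², so w ≈ 921.2 mm and w√2 ≈ 1302.7 mm → G0 = 921 × 1303 mm.
G1: ⌊1303/2⌋ × 921 = 651 × 921 mm
G2: ⌊921/2⌋ × 651 = 460 × 651 mm

460 × 651 mm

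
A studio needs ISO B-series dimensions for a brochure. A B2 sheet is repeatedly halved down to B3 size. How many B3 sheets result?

Each ISO step halves the sheet: 1 × B2 → 2 × B3
From B2 to B3 is 1 halving step: 2^1 = 2.

2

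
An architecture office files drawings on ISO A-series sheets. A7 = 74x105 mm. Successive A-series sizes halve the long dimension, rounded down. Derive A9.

37 × 52 mm

A8: ⌊105/2⌋ × 74 = 52 × 74 mm
A9: ⌊74/2⌋ × 52 = 37 × 52 mm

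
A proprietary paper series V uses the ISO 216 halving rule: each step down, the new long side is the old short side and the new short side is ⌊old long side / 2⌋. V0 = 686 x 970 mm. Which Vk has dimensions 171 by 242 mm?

V4

V0: 686 × 970 mm
V1: 485 × 686 mm
V2: 343 × 485 mm
V3: 242 × 343 mm
V4: 171 × 242 mm
V5: 121 × 171 mm
→ matches V4.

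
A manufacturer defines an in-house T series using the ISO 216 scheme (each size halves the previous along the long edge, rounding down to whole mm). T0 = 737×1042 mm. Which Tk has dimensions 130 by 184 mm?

T0: 737 × 1042 mm
T1: 521 × 737 mm
T2: 368 × 521 mm
T3: 260 × 368 mm
T4: 184 × 260 mm
T5: 130 × 184 mm
T6: 92 × 130 mm
→ matches T5.

T5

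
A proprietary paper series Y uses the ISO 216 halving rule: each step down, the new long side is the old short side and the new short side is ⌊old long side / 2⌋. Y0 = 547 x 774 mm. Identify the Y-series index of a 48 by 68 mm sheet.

Y7

Y0: 547 × 774 mm
Y1: 387 × 547 mm
Y2: 273 × 387 mm
Y3: 193 × 273 mm
Y4: 136 × 193 mm
Y5: 96 × 136 mm
Y6: 68 × 96 mm
Y7: 48 × 68 mm
Y8: 34 × 48 mm
→ matches Y7.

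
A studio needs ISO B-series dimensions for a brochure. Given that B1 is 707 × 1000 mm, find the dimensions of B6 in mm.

125 × 176 mm

B2: ⌊1000/2⌋ × 707 = 500 × 707 mm
B3: ⌊707/2⌋ × 500 = 353 × 500 mm
B4: ⌊500/2⌋ × 353 = 250 × 353 mm
B5: ⌊353/2⌋ × 250 = 176 × 250 mm
B6: ⌊250/2⌋ × 176 = 125 × 176 mm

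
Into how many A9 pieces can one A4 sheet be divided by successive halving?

Each ISO step halves the sheet: 1 × A4 → 2 × A5 → 4 × A6 → 8 × A7 → …
From A4 to A9 is 5 halving steps: 2^5 = 32.

32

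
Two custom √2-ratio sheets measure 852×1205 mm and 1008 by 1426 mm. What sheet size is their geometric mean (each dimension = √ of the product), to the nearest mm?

927 × 1311 mm

Short side: √(852 · 1008) = √858816 ≈ 926.7 → 927 mm
Long side: √(1205 · 1426) = √1718330 ≈ 1310.9 → 1311 mm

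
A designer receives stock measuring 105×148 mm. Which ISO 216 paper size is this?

Aspect ratio 148/105 ≈ 1.410 — close to the ISO √2 ≈ 1.414.
In the A-series (A0 area = 1 m²): A6 = 105 × 148 mm.

A6 (105 × 148 mm)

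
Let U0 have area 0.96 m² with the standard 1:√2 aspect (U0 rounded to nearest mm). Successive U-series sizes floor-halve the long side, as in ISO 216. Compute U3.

Let U0's short side be w mm. w · w√2 = 0.96 m² = 960,000 mm², so w ≈ 823.9 mm and w√2 ≈ 1165.2 mm → U0 = 824 × 1165 mm.
U1: ⌊1165/2⌋ × 824 = 582 × 824 mm
U2: ⌊824/2⌋ × 582 = 412 × 582 mm
U3: ⌊582/2⌋ × 412 = 291 × 412 mm

291 × 412 mm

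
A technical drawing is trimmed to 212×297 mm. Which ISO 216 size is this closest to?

Aspect ratio 297/212 ≈ 1.401 — close to the ISO √2 ≈ 1.414.
In the A-series (A0 area = 1 m²): A4 = 210 × 297 mm.
Off by 2 mm total — nearest standard size.

A4 (210 × 297 mm)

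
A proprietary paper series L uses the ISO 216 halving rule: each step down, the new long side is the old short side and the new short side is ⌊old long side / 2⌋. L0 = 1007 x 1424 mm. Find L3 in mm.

356 × 503 mm

L1 = 712 × 1007 mm (from L0 by 1 halving).
L2: ⌊1007/2⌋ × 712 = 503 × 712 mm
L3: ⌊712/2⌋ × 503 = 356 × 503 mm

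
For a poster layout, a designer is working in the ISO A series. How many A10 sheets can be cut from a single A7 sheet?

Each ISO step halves the sheet: 1 × A7 → 2 × A8 → 4 × A9 → 8 × A10
From A7 to A10 is 3 halving steps: 2^3 = 8.

8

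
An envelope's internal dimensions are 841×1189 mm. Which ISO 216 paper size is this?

A0 (841 × 1189 mm)

Aspect ratio 1189/841 ≈ 1.414 — close to the ISO √2 ≈ 1.414.
In the A-series (A0 area = 1 m²): A0 = 841 × 1189 mm.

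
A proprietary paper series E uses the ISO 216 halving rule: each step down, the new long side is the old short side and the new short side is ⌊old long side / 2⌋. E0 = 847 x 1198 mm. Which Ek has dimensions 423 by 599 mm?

E0: 847 × 1198 mm
E1: 599 × 847 mm
E2: 423 × 599 mm
E3: 299 × 423 mm
→ matches E2.

E2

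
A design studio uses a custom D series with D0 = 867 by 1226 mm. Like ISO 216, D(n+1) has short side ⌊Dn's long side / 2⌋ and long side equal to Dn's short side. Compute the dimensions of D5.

D1: ⌊1226/2⌋ × 867 = 613 × 867 mm
D2: ⌊867/2⌋ × 613 = 433 × 613 mm
D3: ⌊613/2⌋ × 433 = 306 × 433 mm
D4: ⌊433/2⌋ × 306 = 216 × 306 mm
D5: ⌊306/2⌋ × 216 = 153 × 216 mm

153 × 216 mm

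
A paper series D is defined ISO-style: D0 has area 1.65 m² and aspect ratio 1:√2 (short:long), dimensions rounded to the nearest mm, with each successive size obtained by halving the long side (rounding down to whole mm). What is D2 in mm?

540 × 764 mm

Let D0's short side be w mm. w · w√2 = 1.65 m² = 1,650,000 mm², so w ≈ 1080.2 mm and w√2 ≈ 1527.6 mm → D0 = 1080 × 1528 mm.
D1: ⌊1528/2⌋ × 1080 = 764 × 1080 mm
D2: ⌊1080/2⌋ × 764 = 540 × 764 mm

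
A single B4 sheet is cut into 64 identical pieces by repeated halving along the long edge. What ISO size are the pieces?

64 = 2^6, so 6 halving steps.
B4 → B5 → … → B10 after 6 steps.

B10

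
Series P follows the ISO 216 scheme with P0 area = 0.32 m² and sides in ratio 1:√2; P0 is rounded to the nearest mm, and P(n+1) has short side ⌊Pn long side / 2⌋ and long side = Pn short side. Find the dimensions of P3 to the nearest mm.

168 × 238 mm

Let P0's short side be w mm. w · w√2 = 0.32 m² = 320,000 mm², so w ≈ 475.7 mm and w√2 ≈ 672.7 mm → P0 = 476 × 673 mm.
P1: ⌊673/2⌋ × 476 = 336 × 476 mm
P2: ⌊476/2⌋ × 336 = 238 × 336 mm
P3: ⌊336/2⌋ × 238 = 168 × 238 mm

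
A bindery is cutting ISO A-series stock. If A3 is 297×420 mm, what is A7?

A4: ⌊420/2⌋ × 297 = 210 × 297 mm
A5: ⌊297/2⌋ × 210 = 148 × 210 mm
A6: ⌊210/2⌋ × 148 = 105 × 148 mm
A7: ⌊148/2⌋ × 105 = 74 × 105 mm

74 × 105 mm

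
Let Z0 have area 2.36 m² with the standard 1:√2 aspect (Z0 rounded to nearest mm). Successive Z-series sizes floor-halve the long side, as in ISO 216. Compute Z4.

Let Z0's short side be w mm. w · w√2 = 2.36 m² = 2,360,000 mm², so w ≈ 1291.8 mm and w√2 ≈ 1826.9 mm → Z0 = 1292 × 1827 mm.
Z1: ⌊1827/2⌋ × 1292 = 913 × 1292 mm
Z2: ⌊1292/2⌋ × 913 = 646 × 913 mm
Z3: ⌊913/2⌋ × 646 = 456 × 646 mm
Z4: ⌊646/2⌋ × 456 = 323 × 456 mm

323 × 456 mm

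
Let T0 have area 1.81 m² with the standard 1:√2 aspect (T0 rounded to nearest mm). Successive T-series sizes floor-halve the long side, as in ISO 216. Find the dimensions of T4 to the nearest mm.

Let T0's short side be w mm. w · w√2 = 1.81 m² = 1,810,000 mm², so w ≈ 1131.3 mm and w√2 ≈ 1599.9 mm → T0 = 1131 × 1600 mm.
T1: ⌊1600/2⌋ × 1131 = 800 × 1131 mm
T2: ⌊1131/2⌋ × 800 = 565 × 800 mm
T3: ⌊800/2⌋ × 565 = 400 × 565 mm
T4: ⌊565/2⌋ × 400 = 282 × 400 mm

282 × 400 mm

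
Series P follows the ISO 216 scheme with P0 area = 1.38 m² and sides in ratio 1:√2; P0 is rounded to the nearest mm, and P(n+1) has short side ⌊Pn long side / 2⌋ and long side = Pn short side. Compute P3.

Let P0's short side be w mm. w · w√2 = 1.38 m² = 1,380,000 mm², so w ≈ 987.8 mm and w√2 ≈ 1397.0 mm → P0 = 988 × 1397 mm.
P1: ⌊1397/2⌋ × 988 = 698 × 988 mm
P2: ⌊988/2⌋ × 698 = 494 × 698 mm
P3: ⌊698/2⌋ × 494 = 349 × 494 mm

349 × 494 mm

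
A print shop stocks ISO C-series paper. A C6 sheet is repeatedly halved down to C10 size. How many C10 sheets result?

Each ISO step halves the sheet: 1 × C6 → 2 × C7 → 4 × C8 → 8 × C9 → …
From C6 to C10 is 4 halving steps: 2^4 = 16.

16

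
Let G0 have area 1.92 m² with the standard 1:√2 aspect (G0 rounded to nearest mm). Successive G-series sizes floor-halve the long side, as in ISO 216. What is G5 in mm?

206 × 291 mm

Let G0's short side be w mm. w · w√2 = 1.92 m² = 1,920,000 mm², so w ≈ 1165.2 mm and w√2 ≈ 1647.8 mm → G0 = 1165 × 1648 mm.
G1: ⌊1648/2⌋ × 1165 = 824 × 1165 mm
G2: ⌊1165/2⌋ × 824 = 582 × 824 mm
G3: ⌊824/2⌋ × 582 = 412 × 582 mm
G4: ⌊582/2⌋ × 412 = 291 × 412 mm
G5: ⌊412/2⌋ × 291 = 206 × 291 mm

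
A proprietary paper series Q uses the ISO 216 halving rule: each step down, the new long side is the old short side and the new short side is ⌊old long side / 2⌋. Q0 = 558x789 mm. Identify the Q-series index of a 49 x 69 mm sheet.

Q7

Q0: 558 × 789 mm
Q1: 394 × 558 mm
Q2: 279 × 394 mm
Q3: 197 × 279 mm
Q4: 139 × 197 mm
Q5: 98 × 139 mm
Q6: 69 × 98 mm
Q7: 49 × 69 mm
Q8: 34 × 49 mm
→ matches Q7.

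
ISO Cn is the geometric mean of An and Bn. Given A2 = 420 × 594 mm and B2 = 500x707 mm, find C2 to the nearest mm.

458 × 648 mm

Short side: √(420 · 500) = √210000 ≈ 458.3 → 458 mm
Long side: √(594 · 707) = √419958 ≈ 648.0 → 648 mm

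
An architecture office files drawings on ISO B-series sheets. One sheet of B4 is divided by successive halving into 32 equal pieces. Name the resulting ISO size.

32 = 2^5, so 5 halving steps.
B4 → B5 → … → B9 after 5 steps.

B9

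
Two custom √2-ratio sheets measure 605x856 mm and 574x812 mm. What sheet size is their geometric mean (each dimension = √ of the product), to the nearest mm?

Short side: √(605 · 574) = √347270 ≈ 589.3 → 589 mm
Long side: √(856 · 812) = √695072 ≈ 833.7 → 834 mm

589 × 834 mm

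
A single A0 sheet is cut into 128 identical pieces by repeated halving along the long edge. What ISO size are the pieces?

A7

128 = 2^7, so 7 halving steps.
A0 → A1 → … → A7 after 7 steps.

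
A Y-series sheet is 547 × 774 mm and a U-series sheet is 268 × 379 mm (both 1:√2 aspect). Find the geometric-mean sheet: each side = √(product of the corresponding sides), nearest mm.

383 × 542 mm

Short side: √(547 · 268) = √146596 ≈ 382.9 → 383 mm
Long side: √(774 · 379) = √293346 ≈ 541.6 → 542 mm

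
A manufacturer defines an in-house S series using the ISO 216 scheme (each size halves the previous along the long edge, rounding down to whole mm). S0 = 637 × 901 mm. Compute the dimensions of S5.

112 × 159 mm

S1 = 450 × 637 mm (from S0 by 1 halving).
S2: ⌊637/2⌋ × 450 = 318 × 450 mm
S3: ⌊450/2⌋ × 318 = 225 × 318 mm
S4: ⌊318/2⌋ × 225 = 159 × 225 mm
S5: ⌊225/2⌋ × 159 = 112 × 159 mm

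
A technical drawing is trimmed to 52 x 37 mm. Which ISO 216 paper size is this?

Aspect ratio 52/37 ≈ 1.405 — close to the ISO √2 ≈ 1.414.
In the A-series (A0 area = 1 m²): A9 = 37 × 52 mm.

A9 (37 × 52 mm)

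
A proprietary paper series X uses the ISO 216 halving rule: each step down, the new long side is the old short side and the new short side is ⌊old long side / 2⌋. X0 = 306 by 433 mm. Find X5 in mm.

54 × 76 mm

X1 = 216 × 306 mm (from X0 by 1 halving).
X2: ⌊306/2⌋ × 216 = 153 × 216 mm
X3: ⌊216/2⌋ × 153 = 108 × 153 mm
X4: ⌊153/2⌋ × 108 = 76 × 108 mm
X5: ⌊108/2⌋ × 76 = 54 × 76 mm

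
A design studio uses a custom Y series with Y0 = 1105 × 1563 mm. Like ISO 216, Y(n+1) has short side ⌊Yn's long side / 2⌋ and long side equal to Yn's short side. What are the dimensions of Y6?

Y1 = 781 × 1105 mm (from Y0 by 1 halving).
Y2: ⌊1105/2⌋ × 781 = 552 × 781 mm
Y3: ⌊781/2⌋ × 552 = 390 × 552 mm
Y4: ⌊552/2⌋ × 390 = 276 × 390 mm
Y5: ⌊390/2⌋ × 276 = 195 × 276 mm
Y6: ⌊276/2⌋ × 195 = 138 × 195 mm

138 × 195 mm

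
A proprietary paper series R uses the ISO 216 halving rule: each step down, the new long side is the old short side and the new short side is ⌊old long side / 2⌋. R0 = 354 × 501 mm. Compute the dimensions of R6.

44 × 62 mm

R1: ⌊501/2⌋ × 354 = 250 × 354 mm
R2: ⌊354/2⌋ × 250 = 177 × 250 mm
R3: ⌊250/2⌋ × 177 = 125 × 177 mm
R4: ⌊177/2⌋ × 125 = 88 × 125 mm
R5: ⌊125/2⌋ × 88 = 62 × 88 mm
R6: ⌊88/2⌋ × 62 = 44 × 62 mm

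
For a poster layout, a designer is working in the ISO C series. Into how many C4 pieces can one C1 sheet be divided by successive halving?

8

Each ISO step halves the sheet: 1 × C1 → 2 × C2 → 4 × C3 → 8 × C4
From C1 to C4 is 3 halving steps: 2^3 = 8.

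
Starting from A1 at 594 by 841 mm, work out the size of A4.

210 × 297 mm

A2: ⌊841/2⌋ × 594 = 420 × 594 mm
A3: ⌊594/2⌋ × 420 = 297 × 420 mm
A4: ⌊420/2⌋ × 297 = 210 × 297 mm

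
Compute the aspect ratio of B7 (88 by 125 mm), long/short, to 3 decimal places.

1.420

125 / 88 = 1.420
ISO 216 targets √2 ≈ 1.414; the +0.006 deviation is from mm rounding.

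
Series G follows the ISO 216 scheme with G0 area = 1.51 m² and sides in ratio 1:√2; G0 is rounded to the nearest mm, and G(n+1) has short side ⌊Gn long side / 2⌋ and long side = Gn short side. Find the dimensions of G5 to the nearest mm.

Let G0's short side be w mm. w · w√2 = 1.51 m² = 1,510,000 mm², so w ≈ 1033.3 mm and w√2 ≈ 1461.3 mm → G0 = 1033 × 1461 mm.
G1: ⌊1461/2⌋ × 1033 = 730 × 1033 mm
G2: ⌊1033/2⌋ × 730 = 516 × 730 mm
G3: ⌊730/2⌋ × 516 = 365 × 516 mm
G4: ⌊516/2⌋ × 365 = 258 × 365 mm
G5: ⌊365/2⌋ × 258 = 182 × 258 mm

182 × 258 mm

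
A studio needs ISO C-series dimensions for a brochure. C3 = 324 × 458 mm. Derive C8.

57 × 81 mm

C4: ⌊458/2⌋ × 324 = 229 × 324 mm
C5: ⌊324/2⌋ × 229 = 162 × 229 mm
C6: ⌊229/2⌋ × 162 = 114 × 162 mm
C7: ⌊162/2⌋ × 114 = 81 × 114 mm
C8: ⌊114/2⌋ × 81 = 57 × 81 mm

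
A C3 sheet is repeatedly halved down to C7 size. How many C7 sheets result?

16

C3 = 324 × 458 mm; C7 = 81 × 114 mm.
Each halving step doubles the count; 4 steps from C3 to C7.
2^4 = 16.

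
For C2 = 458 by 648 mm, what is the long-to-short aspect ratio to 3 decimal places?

1.415

648 / 458 = 1.415
Matches √2 ≈ 1.414 — the ISO 216 defining ratio.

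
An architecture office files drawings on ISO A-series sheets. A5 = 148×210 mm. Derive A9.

37 × 52 mm

A6: ⌊210/2⌋ × 148 = 105 × 148 mm
A7: ⌊148/2⌋ × 105 = 74 × 105 mm
A8: ⌊105/2⌋ × 74 = 52 × 74 mm
A9: ⌊74/2⌋ × 52 = 37 × 52 mm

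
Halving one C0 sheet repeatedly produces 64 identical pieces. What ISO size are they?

64 = 2^6, so 6 halving steps.
C0 → C1 → … → C6 after 6 steps.

C6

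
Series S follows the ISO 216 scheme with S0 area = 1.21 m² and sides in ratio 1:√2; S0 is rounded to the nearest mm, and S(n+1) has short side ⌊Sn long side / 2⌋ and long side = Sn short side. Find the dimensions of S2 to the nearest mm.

462 × 654 mm

Let S0's short side be w mm. w · w√2 = 1.21 m² = 1,210,000 mm², so w ≈ 925.0 mm and w√2 ≈ 1308.1 mm → S0 = 925 × 1308 mm.
S1: ⌊1308/2⌋ × 925 = 654 × 925 mm
S2: ⌊925/2⌋ × 654 = 462 × 654 mm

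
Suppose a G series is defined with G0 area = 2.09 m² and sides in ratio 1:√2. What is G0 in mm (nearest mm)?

Let the short side be w mm. Then w · w√2 = 2.09 m² = 2,090,000 mm².
w² = 2,090,000/√2, so w ≈ 1215.7 mm; long side = w√2 ≈ 1719.2 mm.

1216 × 1719 mm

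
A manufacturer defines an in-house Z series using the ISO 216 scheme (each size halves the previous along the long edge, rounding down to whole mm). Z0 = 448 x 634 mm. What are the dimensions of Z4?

112 × 158 mm

Z1: ⌊634/2⌋ × 448 = 317 × 448 mm
Z2: ⌊448/2⌋ × 317 = 224 × 317 mm
Z3: ⌊317/2⌋ × 224 = 158 × 224 mm
Z4: ⌊224/2⌋ × 158 = 112 × 158 mm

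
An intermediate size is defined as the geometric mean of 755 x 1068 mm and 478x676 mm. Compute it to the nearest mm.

601 × 850 mm

Short side: √(755 · 478) = √360890 ≈ 600.7 → 601 mm
Long side: √(1068 · 676) = √721968 ≈ 849.7 → 850 mm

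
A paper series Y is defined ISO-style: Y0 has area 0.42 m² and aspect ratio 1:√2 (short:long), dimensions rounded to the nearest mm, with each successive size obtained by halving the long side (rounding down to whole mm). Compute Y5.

Let Y0's short side be w mm. w · w√2 = 0.42 m² = 420,000 mm², so w ≈ 545.0 mm and w√2 ≈ 770.7 mm → Y0 = 545 × 771 mm.
Y1: ⌊771/2⌋ × 545 = 385 × 545 mm
Y2: ⌊545/2⌋ × 385 = 272 × 385 mm
Y3: ⌊385/2⌋ × 272 = 192 × 272 mm
Y4: ⌊272/2⌋ × 192 = 136 × 192 mm
Y5: ⌊192/2⌋ × 136 = 96 × 136 mm

96 × 136 mm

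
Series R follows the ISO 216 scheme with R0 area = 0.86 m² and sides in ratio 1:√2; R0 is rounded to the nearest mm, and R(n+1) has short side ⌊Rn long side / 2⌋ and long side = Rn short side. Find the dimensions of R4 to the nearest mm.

Let R0's short side be w mm. w · w√2 = 0.86 m² = 860,000 mm², so w ≈ 779.8 mm and w√2 ≈ 1102.8 mm → R0 = 780 × 1103 mm.
R1: ⌊1103/2⌋ × 780 = 551 × 780 mm
R2: ⌊780/2⌋ × 551 = 390 × 551 mm
R3: ⌊551/2⌋ × 390 = 275 × 390 mm
R4: ⌊390/2⌋ × 275 = 195 × 275 mm

195 × 275 mm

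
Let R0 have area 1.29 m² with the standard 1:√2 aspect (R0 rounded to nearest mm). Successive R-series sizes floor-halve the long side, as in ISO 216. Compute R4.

Let R0's short side be w mm. w · w√2 = 1.29 m² = 1,290,000 mm², so w ≈ 955.1 mm and w√2 ≈ 1350.7 mm → R0 = 955 × 1351 mm.
R1: ⌊1351/2⌋ × 955 = 675 × 955 mm
R2: ⌊955/2⌋ × 675 = 477 × 675 mm
R3: ⌊675/2⌋ × 477 = 337 × 477 mm
R4: ⌊477/2⌋ × 337 = 238 × 337 mm

238 × 337 mm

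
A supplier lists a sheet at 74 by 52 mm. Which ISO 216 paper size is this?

A8 (52 × 74 mm)

Aspect ratio 74/52 ≈ 1.423 — close to the ISO √2 ≈ 1.414.
In the A-series (A0 area = 1 m²): A8 = 52 × 74 mm.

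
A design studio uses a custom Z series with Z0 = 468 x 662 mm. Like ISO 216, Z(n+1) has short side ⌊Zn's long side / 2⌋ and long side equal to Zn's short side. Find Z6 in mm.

Z1: ⌊662/2⌋ × 468 = 331 × 468 mm
Z2: ⌊468/2⌋ × 331 = 234 × 331 mm
Z3: ⌊331/2⌋ × 234 = 165 × 234 mm
Z4: ⌊234/2⌋ × 165 = 117 × 165 mm
Z5: ⌊165/2⌋ × 117 = 82 × 117 mm
Z6: ⌊117/2⌋ × 82 = 58 × 82 mm

58 × 82 mm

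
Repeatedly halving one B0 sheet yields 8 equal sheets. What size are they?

8 = 2^3, so 3 halving steps.
B0 → B1 → … → B3 after 3 steps.

B3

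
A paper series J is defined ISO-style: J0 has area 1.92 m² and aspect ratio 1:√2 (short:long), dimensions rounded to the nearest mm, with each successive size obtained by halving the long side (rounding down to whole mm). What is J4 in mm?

291 × 412 mm

Let J0's short side be w mm. w · w√2 = 1.92 m² = 1,920,000 mm², so w ≈ 1165.2 mm and w√2 ≈ 1647.8 mm → J0 = 1165 × 1648 mm.
J1: ⌊1648/2⌋ × 1165 = 824 × 1165 mm
J2: ⌊1165/2⌋ × 824 = 582 × 824 mm
J3: ⌊824/2⌋ × 582 = 412 × 582 mm
J4: ⌊582/2⌋ × 412 = 291 × 412 mm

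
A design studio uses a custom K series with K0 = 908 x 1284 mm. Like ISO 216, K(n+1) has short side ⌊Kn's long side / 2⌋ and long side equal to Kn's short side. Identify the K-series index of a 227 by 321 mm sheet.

K4

K0: 908 × 1284 mm
K1: 642 × 908 mm
K2: 454 × 642 mm
K3: 321 × 454 mm
K4: 227 × 321 mm
K5: 160 × 227 mm
→ matches K4.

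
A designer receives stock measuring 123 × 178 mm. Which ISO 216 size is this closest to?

B6 (125 × 176 mm)

Aspect ratio 178/123 ≈ 1.447 (ISO target is √2 ≈ 1.414).
In the B-series (B0 = 1000 × 1414 mm): B6 = 125 × 176 mm.
Off by 4 mm total — nearest standard size.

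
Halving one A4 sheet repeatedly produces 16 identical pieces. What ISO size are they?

A8

16 = 2^4, so 4 halving steps.
A4 → A5 → … → A8 after 4 steps.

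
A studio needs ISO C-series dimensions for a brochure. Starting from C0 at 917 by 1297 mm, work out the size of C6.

114 × 162 mm

C1: ⌊1297/2⌋ × 917 = 648 × 917 mm
C2: ⌊917/2⌋ × 648 = 458 × 648 mm
C3: ⌊648/2⌋ × 458 = 324 × 458 mm
C4: ⌊458/2⌋ × 324 = 229 × 324 mm
C5: ⌊324/2⌋ × 229 = 162 × 229 mm
C6: ⌊229/2⌋ × 162 = 114 × 162 mm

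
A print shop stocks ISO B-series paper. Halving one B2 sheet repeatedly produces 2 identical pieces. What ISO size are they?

2 = 2^1, so 1 halving step.
B2 → B3 → … → B3 after 1 step.

B3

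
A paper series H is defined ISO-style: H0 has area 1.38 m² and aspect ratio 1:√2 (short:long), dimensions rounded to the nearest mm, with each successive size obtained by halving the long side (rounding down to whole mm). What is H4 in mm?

247 × 349 mm

Let H0's short side be w mm. w · w√2 = 1.38 m² = 1,380,000 mm², so w ≈ 987.8 mm and w√2 ≈ 1397.0 mm → H0 = 988 × 1397 mm.
H1: ⌊1397/2⌋ × 988 = 698 × 988 mm
H2: ⌊988/2⌋ × 698 = 494 × 698 mm
H3: ⌊698/2⌋ × 494 = 349 × 494 mm
H4: ⌊494/2⌋ × 349 = 247 × 349 mm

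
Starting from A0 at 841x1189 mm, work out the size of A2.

420 × 594 mm

A1: ⌊1189/2⌋ × 841 = 594 × 841 mm
A2: ⌊841/2⌋ × 594 = 420 × 594 mm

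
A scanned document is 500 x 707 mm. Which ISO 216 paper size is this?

Aspect ratio 707/500 ≈ 1.414 — close to the ISO √2 ≈ 1.414.
In the B-series (B0 = 1000 × 1414 mm): B2 = 500 × 707 mm.

B2 (500 × 707 mm)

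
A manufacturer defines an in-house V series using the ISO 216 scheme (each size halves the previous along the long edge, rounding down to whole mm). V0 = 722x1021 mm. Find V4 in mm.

V1 = 510 × 722 mm (from V0 by 1 halving).
V2: ⌊722/2⌋ × 510 = 361 × 510 mm
V3: ⌊510/2⌋ × 361 = 255 × 361 mm
V4: ⌊361/2⌋ × 255 = 180 × 255 mm

180 × 255 mm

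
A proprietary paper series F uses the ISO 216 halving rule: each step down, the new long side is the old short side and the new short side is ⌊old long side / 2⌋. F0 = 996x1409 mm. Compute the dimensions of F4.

249 × 352 mm

F1 = 704 × 996 mm (from F0 by 1 halving).
F2: ⌊996/2⌋ × 704 = 498 × 704 mm
F3: ⌊704/2⌋ × 498 = 352 × 498 mm
F4: ⌊498/2⌋ × 352 = 249 × 352 mm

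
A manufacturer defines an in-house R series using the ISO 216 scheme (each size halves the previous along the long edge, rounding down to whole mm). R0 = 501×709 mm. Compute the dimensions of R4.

R1 = 354 × 501 mm (from R0 by 1 halving).
R2: ⌊501/2⌋ × 354 = 250 × 354 mm
R3: ⌊354/2⌋ × 250 = 177 × 250 mm
R4: ⌊250/2⌋ × 177 = 125 × 177 mm

125 × 177 mm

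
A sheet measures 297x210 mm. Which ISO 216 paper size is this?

A4 (210 × 297 mm)

Aspect ratio 297/210 ≈ 1.414 — close to the ISO √2 ≈ 1.414.
In the A-series (A0 area = 1 m²): A4 = 210 × 297 mm.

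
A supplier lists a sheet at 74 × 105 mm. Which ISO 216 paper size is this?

A7 (74 × 105 mm)

Aspect ratio 105/74 ≈ 1.419 — close to the ISO √2 ≈ 1.414.
In the A-series (A0 area = 1 m²): A7 = 74 × 105 mm.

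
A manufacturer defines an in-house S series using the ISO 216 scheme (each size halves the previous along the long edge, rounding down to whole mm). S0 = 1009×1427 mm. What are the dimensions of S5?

178 × 252 mm

S1: ⌊1427/2⌋ × 1009 = 713 × 1009 mm
S2: ⌊1009/2⌋ × 713 = 504 × 713 mm
S3: ⌊713/2⌋ × 504 = 356 × 504 mm
S4: ⌊504/2⌋ × 356 = 252 × 356 mm
S5: ⌊356/2⌋ × 252 = 178 × 252 mm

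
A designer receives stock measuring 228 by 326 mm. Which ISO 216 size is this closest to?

C4 (229 × 324 mm)

Aspect ratio 326/228 ≈ 1.430 (ISO target is √2 ≈ 1.414).
In the C-series (envelope sizes, between A and B): C4 = 229 × 324 mm.
Off by 3 mm total — nearest standard size.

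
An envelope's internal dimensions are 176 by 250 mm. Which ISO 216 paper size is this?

B5 (176 × 250 mm)

Aspect ratio 250/176 ≈ 1.420 — close to the ISO √2 ≈ 1.414.
In the B-series (B0 = 1000 × 1414 mm): B5 = 176 × 250 mm.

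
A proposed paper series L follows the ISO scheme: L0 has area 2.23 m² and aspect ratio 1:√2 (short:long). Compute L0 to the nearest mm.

1256 × 1776 mm

Let the short side be w mm. Then w · w√2 = 2.23 m² = 2,230,000 mm².
w² = 2,230,000/√2, so w ≈ 1255.7 mm; long side = w√2 ≈ 1775.9 mm.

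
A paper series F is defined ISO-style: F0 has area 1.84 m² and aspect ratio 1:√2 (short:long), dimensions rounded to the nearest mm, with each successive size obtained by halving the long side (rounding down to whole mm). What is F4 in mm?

Let F0's short side be w mm. w · w√2 = 1.84 m² = 1,840,000 mm², so w ≈ 1140.6 mm and w√2 ≈ 1613.1 mm → F0 = 1141 × 1613 mm.
F1: ⌊1613/2⌋ × 1141 = 806 × 1141 mm
F2: ⌊1141/2⌋ × 806 = 570 × 806 mm
F3: ⌊806/2⌋ × 570 = 403 × 570 mm
F4: ⌊570/2⌋ × 403 = 285 × 403 mm

285 × 403 mm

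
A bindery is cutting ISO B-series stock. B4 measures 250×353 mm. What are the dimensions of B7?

88 × 125 mm

B5: ⌊353/2⌋ × 250 = 176 × 250 mm
B6: ⌊250/2⌋ × 176 = 125 × 176 mm
B7: ⌊176/2⌋ × 125 = 88 × 125 mm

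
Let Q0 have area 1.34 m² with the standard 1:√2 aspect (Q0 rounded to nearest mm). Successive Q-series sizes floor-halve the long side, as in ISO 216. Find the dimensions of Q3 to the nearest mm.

344 × 486 mm

Let Q0's short side be w mm. w · w√2 = 1.34 m² = 1,340,000 mm², so w ≈ 973.4 mm and w√2 ≈ 1376.6 mm → Q0 = 973 × 1377 mm.
Q1: ⌊1377/2⌋ × 973 = 688 × 973 mm
Q2: ⌊973/2⌋ × 688 = 486 × 688 mm
Q3: ⌊688/2⌋ × 486 = 344 × 486 mm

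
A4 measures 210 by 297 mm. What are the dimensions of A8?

52 × 74 mm

A5: ⌊297/2⌋ × 210 = 148 × 210 mm
A6: ⌊210/2⌋ × 148 = 105 × 148 mm
A7: ⌊148/2⌋ × 105 = 74 × 105 mm
A8: ⌊105/2⌋ × 74 = 52 × 74 mm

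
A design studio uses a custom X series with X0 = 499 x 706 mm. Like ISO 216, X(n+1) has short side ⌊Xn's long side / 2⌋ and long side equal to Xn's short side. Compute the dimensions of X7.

X1 = 353 × 499 mm (from X0 by 1 halving).
X2: ⌊499/2⌋ × 353 = 249 × 353 mm
X3: ⌊353/2⌋ × 249 = 176 × 249 mm
X4: ⌊249/2⌋ × 176 = 124 × 176 mm
X5: ⌊176/2⌋ × 124 = 88 × 124 mm
X6: ⌊124/2⌋ × 88 = 62 × 88 mm
X7: ⌊88/2⌋ × 62 = 44 × 62 mm

44 × 62 mm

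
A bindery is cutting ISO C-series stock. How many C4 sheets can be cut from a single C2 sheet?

4

Each ISO step halves the sheet: 1 × C2 → 2 × C3 → 4 × C4
From C2 to C4 is 2 halving steps: 2^2 = 4.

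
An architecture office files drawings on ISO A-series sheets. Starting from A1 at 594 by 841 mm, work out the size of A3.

A2: ⌊841/2⌋ × 594 = 420 × 594 mm
A3: ⌊594/2⌋ × 420 = 297 × 420 mm

297 × 420 mm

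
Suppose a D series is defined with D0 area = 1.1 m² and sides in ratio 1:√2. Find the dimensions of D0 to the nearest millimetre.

882 × 1247 mm

Let the short side be w mm. Then w · w√2 = 1.1 m² = 1,100,000 mm².
w² = 1,100,000/√2, so w ≈ 881.9 mm; long side = w√2 ≈ 1247.3 mm.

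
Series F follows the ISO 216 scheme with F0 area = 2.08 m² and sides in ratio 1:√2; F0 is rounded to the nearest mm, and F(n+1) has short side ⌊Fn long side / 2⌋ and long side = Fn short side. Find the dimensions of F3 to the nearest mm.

Let F0's short side be w mm. w · w√2 = 2.08 m² = 2,080,000 mm², so w ≈ 1212.8 mm and w√2 ≈ 1715.1 mm → F0 = 1213 × 1715 mm.
F1: ⌊1715/2⌋ × 1213 = 857 × 1213 mm
F2: ⌊1213/2⌋ × 857 = 606 × 857 mm
F3: ⌊857/2⌋ × 606 = 428 × 606 mm

428 × 606 mm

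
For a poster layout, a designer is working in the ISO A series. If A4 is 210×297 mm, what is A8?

A5: ⌊297/2⌋ × 210 = 148 × 210 mm
A6: ⌊210/2⌋ × 148 = 105 × 148 mm
A7: ⌊148/2⌋ × 105 = 74 × 105 mm
A8: ⌊105/2⌋ × 74 = 52 × 74 mm

52 × 74 mm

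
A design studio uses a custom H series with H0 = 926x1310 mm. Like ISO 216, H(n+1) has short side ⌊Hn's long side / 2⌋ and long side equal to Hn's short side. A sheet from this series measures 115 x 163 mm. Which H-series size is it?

H0: 926 × 1310 mm
H1: 655 × 926 mm
H2: 463 × 655 mm
H3: 327 × 463 mm
H4: 231 × 327 mm
H5: 163 × 231 mm
H6: 115 × 163 mm
H7: 81 × 115 mm
→ matches H6.

H6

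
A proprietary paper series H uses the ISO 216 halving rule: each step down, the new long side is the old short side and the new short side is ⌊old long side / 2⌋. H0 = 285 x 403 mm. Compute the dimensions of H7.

H1 = 201 × 285 mm (from H0 by 1 halving).
H2: ⌊285/2⌋ × 201 = 142 × 201 mm
H3: ⌊201/2⌋ × 142 = 100 × 142 mm
H4: ⌊142/2⌋ × 100 = 71 × 100 mm
H5: ⌊100/2⌋ × 71 = 50 × 71 mm
H6: ⌊71/2⌋ × 50 = 35 × 50 mm
H7: ⌊50/2⌋ × 35 = 25 × 35 mm

25 × 35 mm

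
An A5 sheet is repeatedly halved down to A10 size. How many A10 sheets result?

A5 = 148 × 210 mm; A10 = 26 × 37 mm.
Each halving step doubles the count; 5 steps from A5 to A10.
2^5 = 32.

32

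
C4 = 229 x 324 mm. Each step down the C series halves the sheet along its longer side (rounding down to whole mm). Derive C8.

57 × 81 mm

C5: ⌊324/2⌋ × 229 = 162 × 229 mm
C6: ⌊229/2⌋ × 162 = 114 × 162 mm
C7: ⌊162/2⌋ × 114 = 81 × 114 mm
C8: ⌊114/2⌋ × 81 = 57 × 81 mm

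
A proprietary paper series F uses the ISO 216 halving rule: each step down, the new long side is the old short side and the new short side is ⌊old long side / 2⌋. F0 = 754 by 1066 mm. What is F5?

133 × 188 mm

F1: ⌊1066/2⌋ × 754 = 533 × 754 mm
F2: ⌊754/2⌋ × 533 = 377 × 533 mm
F3: ⌊533/2⌋ × 377 = 266 × 377 mm
F4: ⌊377/2⌋ × 266 = 188 × 266 mm
F5: ⌊266/2⌋ × 188 = 133 × 188 mm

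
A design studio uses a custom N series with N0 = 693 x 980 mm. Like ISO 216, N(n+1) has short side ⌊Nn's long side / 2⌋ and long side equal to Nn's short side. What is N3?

245 × 346 mm

N1: ⌊980/2⌋ × 693 = 490 × 693 mm
N2: ⌊693/2⌋ × 490 = 346 × 490 mm
N3: ⌊490/2⌋ × 346 = 245 × 346 mm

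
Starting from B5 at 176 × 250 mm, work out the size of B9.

B6: ⌊250/2⌋ × 176 = 125 × 176 mm
B7: ⌊176/2⌋ × 125 = 88 × 125 mm
B8: ⌊125/2⌋ × 88 = 62 × 88 mm
B9: ⌊88/2⌋ × 62 = 44 × 62 mm

44 × 62 mm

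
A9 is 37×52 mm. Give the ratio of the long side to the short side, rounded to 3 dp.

1.405

52 / 37 = 1.405
ISO 216 targets √2 ≈ 1.414; the -0.009 deviation is from mm rounding.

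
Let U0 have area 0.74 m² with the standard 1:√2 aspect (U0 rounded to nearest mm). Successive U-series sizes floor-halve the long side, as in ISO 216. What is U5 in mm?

127 × 180 mm

Let U0's short side be w mm. w · w√2 = 0.74 m² = 740,000 mm², so w ≈ 723.4 mm and w√2 ≈ 1023.0 mm → U0 = 723 × 1023 mm.
U1: ⌊1023/2⌋ × 723 = 511 × 723 mm
U2: ⌊723/2⌋ × 511 = 361 × 511 mm
U3: ⌊511/2⌋ × 361 = 255 × 361 mm
U4: ⌊361/2⌋ × 255 = 180 × 255 mm
U5: ⌊255/2⌋ × 180 = 127 × 180 mm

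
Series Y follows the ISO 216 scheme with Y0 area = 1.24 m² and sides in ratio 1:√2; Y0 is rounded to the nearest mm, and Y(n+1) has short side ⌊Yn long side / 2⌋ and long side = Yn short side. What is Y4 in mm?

234 × 331 mm

Let Y0's short side be w mm. w · w√2 = 1.24 m² = 1,240,000 mm², so w ≈ 936.4 mm and w√2 ≈ 1324.2 mm → Y0 = 936 × 1324 mm.
Y1: ⌊1324/2⌋ × 936 = 662 × 936 mm
Y2: ⌊936/2⌋ × 662 = 468 × 662 mm
Y3: ⌊662/2⌋ × 468 = 331 × 468 mm
Y4: ⌊468/2⌋ × 331 = 234 × 331 mm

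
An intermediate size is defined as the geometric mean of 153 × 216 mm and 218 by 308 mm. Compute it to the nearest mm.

183 × 258 mm

Short side: √(153 · 218) = √33354 ≈ 182.6 → 183 mm
Long side: √(216 · 308) = √66528 ≈ 257.9 → 258 mm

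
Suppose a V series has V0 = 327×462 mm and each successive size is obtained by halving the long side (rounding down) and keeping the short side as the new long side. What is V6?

V1 = 231 × 327 mm (from V0 by 1 halving).
V2: ⌊327/2⌋ × 231 = 163 × 231 mm
V3: ⌊231/2⌋ × 163 = 115 × 163 mm
V4: ⌊163/2⌋ × 115 = 81 × 115 mm
V5: ⌊115/2⌋ × 81 = 57 × 81 mm
V6: ⌊81/2⌋ × 57 = 40 × 57 mm

40 × 57 mm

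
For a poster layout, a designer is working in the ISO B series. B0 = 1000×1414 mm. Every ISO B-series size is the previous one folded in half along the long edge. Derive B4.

B1: ⌊1414/2⌋ × 1000 = 707 × 1000 mm
B2: ⌊1000/2⌋ × 707 = 500 × 707 mm
B3: ⌊707/2⌋ × 500 = 353 × 500 mm
B4: ⌊500/2⌋ × 353 = 250 × 353 mm

250 × 353 mm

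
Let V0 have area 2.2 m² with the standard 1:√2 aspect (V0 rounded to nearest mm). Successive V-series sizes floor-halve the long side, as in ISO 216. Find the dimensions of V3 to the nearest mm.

441 × 623 mm

Let V0's short side be w mm. w · w√2 = 2.2 m² = 2,200,000 mm², so w ≈ 1247.3 mm and w√2 ≈ 1763.9 mm → V0 = 1247 × 1764 mm.
V1: ⌊1764/2⌋ × 1247 = 882 × 1247 mm
V2: ⌊1247/2⌋ × 882 = 623 × 882 mm
V3: ⌊882/2⌋ × 623 = 441 × 623 mm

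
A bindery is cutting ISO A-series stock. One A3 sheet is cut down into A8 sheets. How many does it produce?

32

A3 = 297 × 420 mm; A8 = 52 × 74 mm.
Each halving step doubles the count; 5 steps from A3 to A8.
2^5 = 32.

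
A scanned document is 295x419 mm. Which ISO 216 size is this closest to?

A3 (297 × 420 mm)

Aspect ratio 419/295 ≈ 1.420 — close to the ISO √2 ≈ 1.414.
In the A-series (A0 area = 1 m²): A3 = 297 × 420 mm.
Off by 3 mm total — nearest standard size.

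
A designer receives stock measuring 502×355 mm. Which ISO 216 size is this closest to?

Aspect ratio 502/355 ≈ 1.414 — close to the ISO √2 ≈ 1.414.
In the B-series (B0 = 1000 × 1414 mm): B3 = 353 × 500 mm.
Off by 4 mm total — nearest standard size.

B3 (353 × 500 mm)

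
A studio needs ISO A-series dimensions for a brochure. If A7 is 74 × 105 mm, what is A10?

26 × 37 mm

A8: ⌊105/2⌋ × 74 = 52 × 74 mm
A9: ⌊74/2⌋ × 52 = 37 × 52 mm
A10: ⌊52/2⌋ × 37 = 26 × 37 mm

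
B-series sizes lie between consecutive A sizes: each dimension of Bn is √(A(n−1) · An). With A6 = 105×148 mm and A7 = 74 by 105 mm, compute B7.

88 × 125 mm

Short side: √(105 · 74) = √7770 ≈ 88.1 → 88 mm
Long side: √(148 · 105) = √15540 ≈ 124.7 → 125 mm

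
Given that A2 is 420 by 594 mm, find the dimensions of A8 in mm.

52 × 74 mm

A3: ⌊594/2⌋ × 420 = 297 × 420 mm
A4: ⌊420/2⌋ × 297 = 210 × 297 mm
A5: ⌊297/2⌋ × 210 = 148 × 210 mm
A6: ⌊210/2⌋ × 148 = 105 × 148 mm
A7: ⌊148/2⌋ × 105 = 74 × 105 mm
A8: ⌊105/2⌋ × 74 = 52 × 74 mm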